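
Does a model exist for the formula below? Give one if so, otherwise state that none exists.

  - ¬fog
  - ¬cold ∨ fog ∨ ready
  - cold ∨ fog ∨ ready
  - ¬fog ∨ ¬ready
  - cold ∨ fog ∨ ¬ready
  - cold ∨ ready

Unit clause (¬fog) forces fog = False.
Try cold = False:
  (cold ∨ fog ∨ ready) forces ready = True.
  clause (cold ∨ fog ∨ ¬ready) is falsified — backtrack.
So cold = True.
  then (¬cold ∨ fog ∨ ready) forces ready = True.
Check each clause:
  (¬fog): ¬fog holds.
  (¬cold ∨ fog ∨ ready): ready holds.
  (cold ∨ fog ∨ ready): cold holds.
  (¬fog ∨ ¬ready): ¬fog holds.
  (cold ∨ fog ∨ ¬ready): cold holds.
  (cold ∨ ready): cold holds.
All clauses satisfied.

fog = False; cold = True; ready = True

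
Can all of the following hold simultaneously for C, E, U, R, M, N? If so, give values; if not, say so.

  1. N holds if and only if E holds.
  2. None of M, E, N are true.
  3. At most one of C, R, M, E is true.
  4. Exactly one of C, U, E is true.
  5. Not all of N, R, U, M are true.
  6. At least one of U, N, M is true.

C = False; E = False; U = True; R = True; M = False; N = False

  (1) N=F, E=F — same ✓
  (2) {M, E, N}: 0 true — none ✓
  (3) {C, R, M, E}: 1 true — at most one ✓
  (4) {C, U, E}: 1 true — exactly one ✓
  (5) {N, R, U, M}: 2/4 true — not all ✓
  (6) {U, N, M}: 1 true — at least one ✓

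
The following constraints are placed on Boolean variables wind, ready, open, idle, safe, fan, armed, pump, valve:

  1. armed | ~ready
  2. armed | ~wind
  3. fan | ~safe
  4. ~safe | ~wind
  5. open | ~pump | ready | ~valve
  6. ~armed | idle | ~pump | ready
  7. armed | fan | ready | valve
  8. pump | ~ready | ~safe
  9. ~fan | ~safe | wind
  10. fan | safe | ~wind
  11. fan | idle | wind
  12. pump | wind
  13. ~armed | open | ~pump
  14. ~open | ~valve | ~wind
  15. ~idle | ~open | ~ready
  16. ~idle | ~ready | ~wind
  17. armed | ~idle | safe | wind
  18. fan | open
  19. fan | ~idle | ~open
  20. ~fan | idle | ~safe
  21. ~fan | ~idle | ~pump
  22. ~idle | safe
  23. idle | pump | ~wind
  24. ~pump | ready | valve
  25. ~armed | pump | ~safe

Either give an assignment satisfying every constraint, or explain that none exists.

wind = False, ready = True, open = True, idle = False, safe = False, fan = True, armed = True, pump = True, valve = False

Set wind = False.
  then (pump | wind) forces pump = True.
Set ready = True.
  then (armed | ~ready) forces armed = True.
  then (~armed | open | ~pump) forces open = True.
  then (~idle | ~open | ~ready) forces idle = False.
  then (fan | idle | wind) forces fan = True.
  then (~fan | idle | ~safe) forces safe = False.
Set valve = False.
All clauses satisfied.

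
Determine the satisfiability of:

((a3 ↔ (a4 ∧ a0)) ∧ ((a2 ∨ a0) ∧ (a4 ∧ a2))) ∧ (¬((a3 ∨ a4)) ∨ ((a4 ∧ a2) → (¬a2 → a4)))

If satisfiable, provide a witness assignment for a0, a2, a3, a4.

a0=F; a2=T; a3=F; a4=T

  (a3 ↔ (a4 ∧ a0)) ∧ ((a2 ∨ a0) ∧ (a4 ∧ a2)) = True
    a3 ↔ (a4 ∧ a0) = True
      a4 ∧ a0 = False
    (a2 ∨ a0) ∧ (a4 ∧ a2) = True
      a2 ∨ a0 = True
      a4 ∧ a2 = True
  ¬((a3 ∨ a4)) ∨ ((a4 ∧ a2) → (¬a2 → a4)) = True
    ¬((a3 ∨ a4)) = False
      a3 ∨ a4 = True
    (a4 ∧ a2) → (¬a2 → a4) = True
      a4 ∧ a2 = True
      ¬a2 → a4 = True
        ¬a2 = False
Both conjuncts True, so the formula holds.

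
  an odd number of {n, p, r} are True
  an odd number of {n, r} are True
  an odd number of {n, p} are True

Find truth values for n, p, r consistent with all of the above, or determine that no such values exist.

n = True; p = False; r = False

{n, p, r}: 1 true → odd ✓
{n, r}: 1 true → odd ✓
{n, p}: 1 true → odd ✓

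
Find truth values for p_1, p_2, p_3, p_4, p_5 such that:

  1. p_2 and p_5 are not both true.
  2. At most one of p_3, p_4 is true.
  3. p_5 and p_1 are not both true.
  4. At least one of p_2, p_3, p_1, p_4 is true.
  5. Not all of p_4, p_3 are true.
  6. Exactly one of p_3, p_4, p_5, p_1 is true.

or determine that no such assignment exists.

p_1 = True, p_2 = False, p_3 = False, p_4 = False, p_5 = False

  (1) p_2=F, p_5=F — not both ✓
  (2) {p_3, p_4}: 0 true — at most one ✓
  (3) p_5=F, p_1=T — not both ✓
  (4) {p_2, p_3, p_1, p_4}: 1 true — at least one ✓
  (5) {p_4, p_3}: 0/2 true — not all ✓
  (6) {p_3, p_4, p_5, p_1}: 1 true — exactly one ✓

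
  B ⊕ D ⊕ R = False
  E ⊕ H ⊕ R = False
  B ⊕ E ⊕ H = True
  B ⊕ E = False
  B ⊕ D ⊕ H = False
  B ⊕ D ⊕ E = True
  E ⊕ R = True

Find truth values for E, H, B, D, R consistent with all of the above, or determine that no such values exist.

E: False, H: True, B: False, D: True, R: True

B ⊕ D ⊕ R = F ⊕ T ⊕ T = False ✓
E ⊕ H ⊕ R = F ⊕ T ⊕ T = False ✓
B ⊕ E ⊕ H = F ⊕ F ⊕ T = True ✓
B ⊕ E = F ⊕ F = False ✓
B ⊕ D ⊕ H = F ⊕ T ⊕ T = False ✓
B ⊕ D ⊕ E = F ⊕ T ⊕ F = True ✓
E ⊕ R = F ⊕ T = True ✓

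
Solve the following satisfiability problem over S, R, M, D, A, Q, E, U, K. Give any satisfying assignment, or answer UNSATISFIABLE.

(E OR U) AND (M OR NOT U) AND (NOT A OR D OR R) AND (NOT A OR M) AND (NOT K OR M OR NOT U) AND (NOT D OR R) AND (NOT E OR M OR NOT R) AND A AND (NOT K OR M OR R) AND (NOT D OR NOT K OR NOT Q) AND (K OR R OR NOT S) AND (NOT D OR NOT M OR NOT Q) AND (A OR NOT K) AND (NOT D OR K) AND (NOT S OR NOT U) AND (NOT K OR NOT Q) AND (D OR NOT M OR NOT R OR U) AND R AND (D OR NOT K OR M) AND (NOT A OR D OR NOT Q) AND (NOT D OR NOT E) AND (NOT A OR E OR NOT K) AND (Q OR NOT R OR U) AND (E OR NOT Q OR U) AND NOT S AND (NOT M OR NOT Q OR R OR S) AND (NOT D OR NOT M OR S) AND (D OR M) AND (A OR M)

Unit clause (A) forces A = True.
Unit clause (R) forces R = True.
Unit clause (NOT S) forces S = False.
In (NOT A OR M) only M is left, so M = True.
In (NOT D OR NOT M OR S) only NOT D is left, so D = False.
In (D OR NOT M OR NOT R OR U) only U is left, so U = True.
In (NOT A OR D OR NOT Q) only NOT Q is left, so Q = False.
Set E = False.
  then (NOT A OR E OR NOT K) forces K = False.
All clauses satisfied.

S: False, R: True, M: True, D: False, A: True, Q: False, E: False, U: True, K: False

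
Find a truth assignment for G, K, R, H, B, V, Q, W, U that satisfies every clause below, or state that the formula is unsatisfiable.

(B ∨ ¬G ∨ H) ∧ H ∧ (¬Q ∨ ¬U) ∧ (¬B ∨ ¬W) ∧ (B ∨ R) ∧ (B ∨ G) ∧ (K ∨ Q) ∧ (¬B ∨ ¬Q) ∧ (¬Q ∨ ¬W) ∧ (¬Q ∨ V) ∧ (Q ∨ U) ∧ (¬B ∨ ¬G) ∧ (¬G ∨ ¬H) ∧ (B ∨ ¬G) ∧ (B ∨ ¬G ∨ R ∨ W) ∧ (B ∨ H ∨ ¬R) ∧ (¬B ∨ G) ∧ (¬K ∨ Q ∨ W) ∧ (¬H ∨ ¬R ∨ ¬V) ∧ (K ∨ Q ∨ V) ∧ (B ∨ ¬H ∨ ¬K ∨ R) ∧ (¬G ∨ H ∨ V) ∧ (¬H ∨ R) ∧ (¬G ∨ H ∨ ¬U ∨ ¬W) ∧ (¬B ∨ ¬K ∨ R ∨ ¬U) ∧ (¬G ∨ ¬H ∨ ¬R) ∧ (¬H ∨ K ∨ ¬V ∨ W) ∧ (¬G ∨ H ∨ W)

UNSATISFIABLE

Case H = True:
  (¬G ∨ ¬H) forces G = False.
  (B ∨ G) forces B = True.
  Clause (¬B ∨ G) is falsified — contradiction.
Case H = False:
  Clause (H) is falsified — contradiction.
Both cases fail, so the formula is unsatisfiable.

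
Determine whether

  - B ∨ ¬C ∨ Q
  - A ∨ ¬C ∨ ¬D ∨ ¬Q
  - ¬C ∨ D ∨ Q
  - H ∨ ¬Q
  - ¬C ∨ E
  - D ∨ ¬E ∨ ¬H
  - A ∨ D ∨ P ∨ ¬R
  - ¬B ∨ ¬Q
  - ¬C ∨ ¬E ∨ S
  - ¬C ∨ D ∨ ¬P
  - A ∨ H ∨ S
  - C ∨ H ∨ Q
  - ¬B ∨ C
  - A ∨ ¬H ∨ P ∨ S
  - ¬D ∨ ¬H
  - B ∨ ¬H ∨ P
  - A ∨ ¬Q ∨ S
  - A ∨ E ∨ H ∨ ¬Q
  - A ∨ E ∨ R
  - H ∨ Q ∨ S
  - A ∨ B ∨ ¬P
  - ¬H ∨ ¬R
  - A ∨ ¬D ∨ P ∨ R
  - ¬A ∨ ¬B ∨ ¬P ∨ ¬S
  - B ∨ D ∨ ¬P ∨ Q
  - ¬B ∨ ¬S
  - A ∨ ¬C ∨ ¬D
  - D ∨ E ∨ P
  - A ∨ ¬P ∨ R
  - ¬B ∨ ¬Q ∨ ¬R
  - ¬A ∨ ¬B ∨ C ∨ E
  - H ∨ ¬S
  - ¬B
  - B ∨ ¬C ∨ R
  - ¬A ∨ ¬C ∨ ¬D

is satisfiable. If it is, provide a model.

Unit clause (¬B) forces B = False.
Set S = False.
Try C = True:
  (B ∨ ¬C ∨ Q) forces Q = True.
  (H ∨ ¬Q) forces H = True.
  (¬C ∨ E) forces E = True.
  clause (¬C ∨ ¬E ∨ S) is falsified — backtrack.
So C = False.
Try Q = False:
  (C ∨ H ∨ Q) forces H = True.
  (¬D ∨ ¬H) forces D = False.
  (D ∨ ¬E ∨ ¬H) forces E = False.
  (B ∨ ¬H ∨ P) forces P = True.
  clause (B ∨ D ∨ ¬P ∨ Q) is falsified — backtrack.
So Q = True.
  then (H ∨ ¬Q) forces H = True.
  then (¬D ∨ ¬H) forces D = False.
  then (B ∨ ¬H ∨ P) forces P = True.
  then (A ∨ ¬Q ∨ S) forces A = True.
  then (¬H ∨ ¬R) forces R = False.
  then (D ∨ ¬E ∨ ¬H) forces E = False.
All clauses satisfied.

S: False, C: False, Q: True, B: False, R: False, E: False, D: False, P: True, A: True, H: True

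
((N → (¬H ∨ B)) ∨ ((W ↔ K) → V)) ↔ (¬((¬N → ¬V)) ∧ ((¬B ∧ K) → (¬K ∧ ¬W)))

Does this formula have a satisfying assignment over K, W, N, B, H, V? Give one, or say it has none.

K = True, W = True, N = False, B = True, H = False, V = True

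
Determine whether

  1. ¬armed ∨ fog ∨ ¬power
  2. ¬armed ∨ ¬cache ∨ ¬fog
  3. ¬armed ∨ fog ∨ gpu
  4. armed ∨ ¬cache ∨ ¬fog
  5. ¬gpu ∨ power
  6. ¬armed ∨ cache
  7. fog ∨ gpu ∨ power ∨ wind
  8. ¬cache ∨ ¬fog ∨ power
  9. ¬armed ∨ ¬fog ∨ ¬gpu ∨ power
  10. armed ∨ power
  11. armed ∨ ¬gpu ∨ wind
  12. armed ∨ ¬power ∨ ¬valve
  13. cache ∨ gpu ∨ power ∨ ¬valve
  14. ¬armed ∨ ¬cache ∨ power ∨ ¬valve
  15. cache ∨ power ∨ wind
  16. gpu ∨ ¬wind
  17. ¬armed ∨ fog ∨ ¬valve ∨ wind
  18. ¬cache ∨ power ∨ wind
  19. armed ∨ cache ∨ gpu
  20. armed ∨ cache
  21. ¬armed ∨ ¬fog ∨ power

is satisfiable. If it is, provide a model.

Try cache = False:
  (¬armed ∨ cache) forces armed = False.
  clause (armed ∨ cache) is falsified — backtrack.
So cache = True.
Try fog = True:
  (¬armed ∨ ¬cache ∨ ¬fog) forces armed = False.
  clause (armed ∨ ¬cache ∨ ¬fog) is falsified — backtrack.
So fog = False.
Set gpu = False.
  then (¬armed ∨ fog ∨ gpu) forces armed = False.
  then (armed ∨ power) forces power = True.
  then (armed ∨ ¬power ∨ ¬valve) forces valve = False.
  then (gpu ∨ ¬wind) forces wind = False.
All clauses satisfied.

cache = True, fog = False, gpu = False, valve = False, power = True, wind = False, armed = False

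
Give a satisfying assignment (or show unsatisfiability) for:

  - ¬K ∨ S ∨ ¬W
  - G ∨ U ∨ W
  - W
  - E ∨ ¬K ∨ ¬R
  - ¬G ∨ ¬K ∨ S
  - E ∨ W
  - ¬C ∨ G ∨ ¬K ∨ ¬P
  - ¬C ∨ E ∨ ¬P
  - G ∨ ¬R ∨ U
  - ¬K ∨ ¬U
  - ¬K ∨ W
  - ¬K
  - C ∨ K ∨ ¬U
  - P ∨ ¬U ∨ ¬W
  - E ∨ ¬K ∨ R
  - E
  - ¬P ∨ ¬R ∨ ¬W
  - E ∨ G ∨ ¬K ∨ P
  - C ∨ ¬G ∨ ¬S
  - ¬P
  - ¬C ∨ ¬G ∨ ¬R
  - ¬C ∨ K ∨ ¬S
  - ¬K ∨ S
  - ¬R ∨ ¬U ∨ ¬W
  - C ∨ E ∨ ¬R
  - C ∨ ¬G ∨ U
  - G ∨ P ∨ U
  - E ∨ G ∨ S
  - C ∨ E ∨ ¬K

P: False, U: False, G: True, S: False, W: True, C: True, E: True, R: False, K: False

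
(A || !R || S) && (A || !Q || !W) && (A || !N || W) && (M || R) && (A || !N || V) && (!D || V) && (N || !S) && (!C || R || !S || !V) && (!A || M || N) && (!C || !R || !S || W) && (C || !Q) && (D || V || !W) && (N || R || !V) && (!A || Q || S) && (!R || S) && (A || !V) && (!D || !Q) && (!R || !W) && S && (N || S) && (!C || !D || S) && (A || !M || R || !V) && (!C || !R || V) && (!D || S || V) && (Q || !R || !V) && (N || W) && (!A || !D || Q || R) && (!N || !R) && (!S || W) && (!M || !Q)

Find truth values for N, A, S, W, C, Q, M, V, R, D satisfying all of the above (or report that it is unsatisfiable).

Unit clause (S) forces S = True.
In (!S || W) only W is left, so W = True.
In (N || !S) only N is left, so N = True.
In (!R || !W) only !R is left, so R = False.
In (M || R) only M is left, so M = True.
In (!M || !Q) only !Q is left, so Q = False.
Try A = False:
  (A || !N || V) forces V = True.
  clause (A || !V) is falsified — backtrack.
So A = True.
  then (!A || !D || Q || R) forces D = False.
  then (D || V || !W) forces V = True.
  then (!C || R || !S || !V) forces C = False.
All clauses satisfied.

N=T; A=T; S=T; W=T; C=F; Q=F; M=T; V=T; R=F; D=F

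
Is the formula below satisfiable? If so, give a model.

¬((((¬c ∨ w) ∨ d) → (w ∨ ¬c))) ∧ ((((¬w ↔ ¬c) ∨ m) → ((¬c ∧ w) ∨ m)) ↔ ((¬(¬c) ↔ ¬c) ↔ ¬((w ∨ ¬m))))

c = True, m = False, w = False, d = True

  ¬((((¬c ∨ w) ∨ d) → (w ∨ ¬c))) = True
    ((¬c ∨ w) ∨ d) → (w ∨ ¬c) = False
      (¬c ∨ w) ∨ d = True
        ¬c ∨ w = False
          ¬c = False
      w ∨ ¬c = False
        ¬c = False
  (((¬w ↔ ¬c) ∨ m) → ((¬c ∧ w) ∨ m)) ↔ ((¬(¬c) ↔ ¬c) ↔ ¬((w ∨ ¬m))) = True
    ((¬w ↔ ¬c) ∨ m) → ((¬c ∧ w) ∨ m) = True
      (¬w ↔ ¬c) ∨ m = False
        ¬w ↔ ¬c = False
          ¬w = True
          ¬c = False
      (¬c ∧ w) ∨ m = False
        ¬c ∧ w = False
          ¬c = False
    (¬(¬c) ↔ ¬c) ↔ ¬((w ∨ ¬m)) = True
      ¬(¬c) ↔ ¬c = False
        ¬(¬c) = True
          ¬c = False
        ¬c = False
      ¬((w ∨ ¬m)) = False
        w ∨ ¬m = True
          ¬m = True
Both conjuncts True, so the formula holds.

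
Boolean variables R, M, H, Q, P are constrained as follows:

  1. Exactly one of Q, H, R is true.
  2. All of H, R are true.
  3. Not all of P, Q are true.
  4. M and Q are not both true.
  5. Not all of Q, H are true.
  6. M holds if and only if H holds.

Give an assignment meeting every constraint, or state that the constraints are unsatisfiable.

The formula is unsatisfiable.

Case R = True:
  (1) with R=T forces Q = False.
  (1) with R=T forces H = False.
  Constraint (2) is violated (H=F) — contradiction.
Case R = False:
  Constraint (2) is violated (R=F) — contradiction.
Both cases fail — unsatisfiable.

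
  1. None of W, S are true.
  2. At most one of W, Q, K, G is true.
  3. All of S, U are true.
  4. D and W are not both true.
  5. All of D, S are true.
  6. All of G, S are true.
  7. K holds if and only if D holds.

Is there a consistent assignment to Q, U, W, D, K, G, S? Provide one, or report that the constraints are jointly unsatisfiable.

No satisfying assignment exists.

Case S = True:
  Constraint (1) is violated (S=T) — contradiction.
Case S = False:
  Constraint (3) is violated (S=F) — contradiction.
Both cases fail — unsatisfiable.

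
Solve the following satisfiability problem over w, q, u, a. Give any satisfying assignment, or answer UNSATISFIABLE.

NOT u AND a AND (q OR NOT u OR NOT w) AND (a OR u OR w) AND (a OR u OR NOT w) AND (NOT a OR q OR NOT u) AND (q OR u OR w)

w = False, q = True, u = False, a = True

Unit clause (NOT u) forces u = False.
Unit clause (a) forces a = True.
Set w = False.
  then (q OR u OR w) forces q = True.
Check each clause:
  (NOT u): NOT u holds.
  (a): a holds.
  (q OR NOT u OR NOT w): q holds.
  (a OR u OR w): a holds.
  (a OR u OR NOT w): a holds.
  (NOT a OR q OR NOT u): q holds.
  (q OR u OR w): q holds.
All clauses satisfied.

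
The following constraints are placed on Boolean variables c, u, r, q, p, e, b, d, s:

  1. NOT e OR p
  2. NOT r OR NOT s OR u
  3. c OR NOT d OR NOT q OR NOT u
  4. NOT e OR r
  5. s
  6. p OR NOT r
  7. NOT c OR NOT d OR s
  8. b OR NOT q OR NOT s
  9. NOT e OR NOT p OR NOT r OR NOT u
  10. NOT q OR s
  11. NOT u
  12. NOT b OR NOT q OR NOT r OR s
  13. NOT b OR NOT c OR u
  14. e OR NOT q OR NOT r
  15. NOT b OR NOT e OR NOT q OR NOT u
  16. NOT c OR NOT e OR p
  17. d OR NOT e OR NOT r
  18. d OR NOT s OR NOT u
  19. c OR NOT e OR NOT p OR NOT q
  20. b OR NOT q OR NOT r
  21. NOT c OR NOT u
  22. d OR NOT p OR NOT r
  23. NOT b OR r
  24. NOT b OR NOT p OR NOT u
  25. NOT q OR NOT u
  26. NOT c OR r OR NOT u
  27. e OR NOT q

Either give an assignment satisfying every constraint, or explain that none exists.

Unit clause (s) forces s = True.
Unit clause (NOT u) forces u = False.
In (NOT r OR NOT s OR u) only NOT r is left, so r = False.
In (NOT e OR r) only NOT e is left, so e = False.
In (NOT b OR r) only NOT b is left, so b = False.
In (e OR NOT q) only NOT q is left, so q = False.
Set c = False.
Set p = False.
Set d = True.
All clauses satisfied.

c = False, u = False, r = False, q = False, p = False, e = False, b = False, d = True, s = True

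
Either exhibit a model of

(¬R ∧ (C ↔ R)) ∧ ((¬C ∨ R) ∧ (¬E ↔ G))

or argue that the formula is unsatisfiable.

C: False, E: True, R: False, G: False

  ¬R ∧ (C ↔ R) = True
    ¬R = True
    C ↔ R = True
  (¬C ∨ R) ∧ (¬E ↔ G) = True
    ¬C ∨ R = True
      ¬C = True
    ¬E ↔ G = True
      ¬E = False
Both conjuncts True, so the formula holds.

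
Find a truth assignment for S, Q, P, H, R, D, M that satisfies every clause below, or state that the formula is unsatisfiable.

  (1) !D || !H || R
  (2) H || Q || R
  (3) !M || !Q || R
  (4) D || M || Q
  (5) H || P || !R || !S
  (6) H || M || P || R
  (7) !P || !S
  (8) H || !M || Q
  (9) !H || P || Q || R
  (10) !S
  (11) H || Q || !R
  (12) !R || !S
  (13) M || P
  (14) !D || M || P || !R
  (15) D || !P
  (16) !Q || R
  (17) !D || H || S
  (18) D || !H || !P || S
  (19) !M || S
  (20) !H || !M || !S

Unit clause (!S) forces S = False.
In (!M || S) only !M is left, so M = False.
In (M || P) only P is left, so P = True.
In (D || !P) only D is left, so D = True.
In (!D || H || S) only H is left, so H = True.
In (!D || !H || R) only R is left, so R = True.
Set Q = True.
All clauses satisfied.

S=F, Q=T, P=T, H=T, R=T, D=T, M=F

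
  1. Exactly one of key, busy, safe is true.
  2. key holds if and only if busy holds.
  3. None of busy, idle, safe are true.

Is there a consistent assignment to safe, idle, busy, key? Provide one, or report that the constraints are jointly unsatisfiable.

Case safe = True:
  Constraint (3) is violated (safe=T) — contradiction.
Case safe = False:
  (3) forces busy = False.
  (1) with busy=F, safe=F forces key = True.
  Constraint (2) is violated (key=T, busy=F) — contradiction.
Both cases fail — unsatisfiable.

No satisfying assignment exists.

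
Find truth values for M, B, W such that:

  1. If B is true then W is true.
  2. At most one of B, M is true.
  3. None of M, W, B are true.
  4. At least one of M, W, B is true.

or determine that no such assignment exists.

Case B = True:
  Constraint (3) is violated (B=T) — contradiction.
Case B = False:
  (3) forces M = False.
  (3) forces W = False.
  Constraint (4) is violated (M=F, W=F, B=F) — contradiction.
Both cases fail — unsatisfiable.

Unsatisfiable — no assignment works.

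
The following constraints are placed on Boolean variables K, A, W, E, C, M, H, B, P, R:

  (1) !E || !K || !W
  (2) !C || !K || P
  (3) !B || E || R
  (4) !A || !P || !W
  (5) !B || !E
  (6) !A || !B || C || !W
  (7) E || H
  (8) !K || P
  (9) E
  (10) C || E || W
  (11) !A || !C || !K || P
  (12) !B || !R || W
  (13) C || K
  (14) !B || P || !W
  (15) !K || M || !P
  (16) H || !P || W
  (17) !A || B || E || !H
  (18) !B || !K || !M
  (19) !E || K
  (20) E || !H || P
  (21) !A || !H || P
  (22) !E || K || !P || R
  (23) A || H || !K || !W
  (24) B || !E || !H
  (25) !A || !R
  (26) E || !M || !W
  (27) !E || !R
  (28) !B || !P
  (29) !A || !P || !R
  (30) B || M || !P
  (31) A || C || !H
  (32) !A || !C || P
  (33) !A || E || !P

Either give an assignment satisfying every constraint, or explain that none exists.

Case E = True:
  (!B || !E) forces B = False.
  (!E || K) forces K = True.
  (!E || !K || !W) forces W = False.
  (!K || P) forces P = True.
  (!K || M || !P) forces M = True.
  (H || !P || W) forces H = True.
  Clause (B || !E || !H) is falsified — contradiction.
Case E = False:
  Clause (E) is falsified — contradiction.
Both cases fail, so the formula is unsatisfiable.

UNSATISFIABLE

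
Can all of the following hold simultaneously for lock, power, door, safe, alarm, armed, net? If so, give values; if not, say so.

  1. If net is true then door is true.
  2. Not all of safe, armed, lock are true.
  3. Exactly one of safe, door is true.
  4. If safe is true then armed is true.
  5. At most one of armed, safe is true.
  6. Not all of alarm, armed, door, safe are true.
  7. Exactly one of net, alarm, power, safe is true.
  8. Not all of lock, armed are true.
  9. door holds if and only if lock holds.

lock = True; power = False; door = True; safe = False; alarm = True; armed = False; net = False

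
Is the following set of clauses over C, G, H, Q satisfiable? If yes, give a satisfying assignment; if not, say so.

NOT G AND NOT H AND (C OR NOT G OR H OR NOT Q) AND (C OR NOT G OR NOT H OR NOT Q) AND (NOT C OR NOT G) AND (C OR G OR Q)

Unit clause (NOT G) forces G = False.
Unit clause (NOT H) forces H = False.
Set C = True.
Set Q = False.
All clauses satisfied.

C = True, G = False, H = False, Q = False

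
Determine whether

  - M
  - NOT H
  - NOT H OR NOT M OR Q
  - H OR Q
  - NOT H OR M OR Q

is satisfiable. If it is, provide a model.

Q = True; H = False; M = True

Unit clause (M) forces M = True.
Unit clause (NOT H) forces H = False.
In (H OR Q) only Q is left, so Q = True.
Check each clause:
  (M): M holds.
  (NOT H): NOT H holds.
  (NOT H OR NOT M OR Q): NOT H holds.
  (H OR Q): Q holds.
  (NOT H OR M OR Q): NOT H holds.
All clauses satisfied.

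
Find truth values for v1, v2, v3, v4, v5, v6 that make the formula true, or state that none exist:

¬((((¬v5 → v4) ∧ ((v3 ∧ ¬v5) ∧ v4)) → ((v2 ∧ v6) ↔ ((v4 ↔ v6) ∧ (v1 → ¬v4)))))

v1: True, v2: True, v3: True, v4: True, v5: False, v6: True

  ¬((((¬v5 → v4) ∧ ((v3 ∧ ¬v5) ∧ v4)) → ((v2 ∧ v6) ↔ ((v4 ↔ v6) ∧ (v1 → ¬v4))))) = True
    ((¬v5 → v4) ∧ ((v3 ∧ ¬v5) ∧ v4)) → ((v2 ∧ v6) ↔ ((v4 ↔ v6) ∧ (v1 → ¬v4))) = False
      (¬v5 → v4) ∧ ((v3 ∧ ¬v5) ∧ v4) = True
        ¬v5 → v4 = True
          ¬v5 = True
        (v3 ∧ ¬v5) ∧ v4 = True
          v3 ∧ ¬v5 = True
            ¬v5 = True
      (v2 ∧ v6) ↔ ((v4 ↔ v6) ∧ (v1 → ¬v4)) = False
        v2 ∧ v6 = True
        (v4 ↔ v6) ∧ (v1 → ¬v4) = False
          v4 ↔ v6 = True
          v1 → ¬v4 = False
            ¬v4 = False
The formula evaluates to True.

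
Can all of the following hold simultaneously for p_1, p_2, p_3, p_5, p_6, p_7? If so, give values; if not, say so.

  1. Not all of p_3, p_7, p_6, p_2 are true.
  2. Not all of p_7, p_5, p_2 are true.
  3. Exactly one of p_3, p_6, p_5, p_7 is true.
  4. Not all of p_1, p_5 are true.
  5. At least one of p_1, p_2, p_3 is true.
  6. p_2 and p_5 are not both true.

p_1 = True, p_2 = True, p_3 = True, p_5 = False, p_6 = False, p_7 = False

  (1) {p_3, p_7, p_6, p_2}: 2/4 true — not all ✓
  (2) {p_7, p_5, p_2}: 1/3 true — not all ✓
  (3) {p_3, p_6, p_5, p_7}: 1 true — exactly one ✓
  (4) {p_1, p_5}: 1/2 true — not all ✓
  (5) {p_1, p_2, p_3}: 3 true — at least one ✓
  (6) p_2=T, p_5=F — not both ✓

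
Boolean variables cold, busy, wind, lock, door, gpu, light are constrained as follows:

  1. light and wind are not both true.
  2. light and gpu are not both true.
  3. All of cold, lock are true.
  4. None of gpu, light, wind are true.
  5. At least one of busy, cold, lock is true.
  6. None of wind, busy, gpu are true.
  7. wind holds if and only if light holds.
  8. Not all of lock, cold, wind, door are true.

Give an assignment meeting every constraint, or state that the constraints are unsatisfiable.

cold=T, busy=F, wind=F, lock=T, door=F, gpu=F, light=F

  (1) light=F, wind=F — not both ✓
  (2) light=F, gpu=F — not both ✓
  (3) {cold, lock}: all 2 true ✓
  (4) {gpu, light, wind}: 0 true — none ✓
  (5) {busy, cold, lock}: 2 true — at least one ✓
  (6) {wind, busy, gpu}: 0 true — none ✓
  (7) wind=F, light=F — same ✓
  (8) {lock, cold, wind, door}: 2/4 true — not all ✓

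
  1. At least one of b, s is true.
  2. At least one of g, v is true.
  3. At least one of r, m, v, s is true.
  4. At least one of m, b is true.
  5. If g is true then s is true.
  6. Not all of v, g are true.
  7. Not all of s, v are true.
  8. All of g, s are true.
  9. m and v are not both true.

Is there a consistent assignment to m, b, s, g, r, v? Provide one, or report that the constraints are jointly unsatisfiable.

m = True; b = False; s = True; g = True; r = False; v = False

  (1) {b, s}: 1 true — at least one ✓
  (2) {g, v}: 1 true — at least one ✓
  (3) {r, m, v, s}: 2 true — at least one ✓
  (4) {m, b}: 1 true — at least one ✓
  (5) g=T ⇒ s: T ✓
  (6) {v, g}: 1/2 true — not all ✓
  (7) {s, v}: 1/2 true — not all ✓
  (8) {g, s}: all 2 true ✓
  (9) m=T, v=F — not both ✓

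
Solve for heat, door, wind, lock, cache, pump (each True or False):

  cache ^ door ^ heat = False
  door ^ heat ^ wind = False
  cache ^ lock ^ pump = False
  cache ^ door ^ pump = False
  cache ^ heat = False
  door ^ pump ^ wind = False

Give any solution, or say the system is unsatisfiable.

heat = False; door = False; wind = False; lock = False; cache = False; pump = False

cache ^ door ^ heat = F ^ F ^ F = False ✓
door ^ heat ^ wind = F ^ F ^ F = False ✓
cache ^ lock ^ pump = F ^ F ^ F = False ✓
cache ^ door ^ pump = F ^ F ^ F = False ✓
cache ^ heat = F ^ F = False ✓
door ^ pump ^ wind = F ^ F ^ F = False ✓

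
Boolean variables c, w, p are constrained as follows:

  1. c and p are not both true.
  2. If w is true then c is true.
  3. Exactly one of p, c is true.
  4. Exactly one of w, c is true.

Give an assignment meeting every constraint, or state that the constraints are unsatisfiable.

c = True, w = False, p = False

  (1) c=T, p=F — not both ✓
  (2) w=F ⇒ c: vacuous ✓
  (3) {p, c}: 1 true — exactly one ✓
  (4) {w, c}: 1 true — exactly one ✓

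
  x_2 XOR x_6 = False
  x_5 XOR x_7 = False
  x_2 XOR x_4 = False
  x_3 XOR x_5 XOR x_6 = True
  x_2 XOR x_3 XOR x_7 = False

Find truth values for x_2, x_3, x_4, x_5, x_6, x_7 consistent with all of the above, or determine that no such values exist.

Adding constraints 1, 2, 4, 5 mod 2: every variable appears an even number of times on the left, so the left side is 0.
But the right sides sum to 1 (mod 2). 0 ≠ 1 — the system is inconsistent.

The formula is unsatisfiable.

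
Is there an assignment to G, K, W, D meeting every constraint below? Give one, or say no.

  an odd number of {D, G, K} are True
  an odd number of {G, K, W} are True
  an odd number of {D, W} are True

The formula is unsatisfiable.

Adding constraints 1, 2, 3 mod 2: every variable appears an even number of times on the left, so the left side is 0.
But the right sides sum to 1 (mod 2). 0 ≠ 1 — the system is inconsistent.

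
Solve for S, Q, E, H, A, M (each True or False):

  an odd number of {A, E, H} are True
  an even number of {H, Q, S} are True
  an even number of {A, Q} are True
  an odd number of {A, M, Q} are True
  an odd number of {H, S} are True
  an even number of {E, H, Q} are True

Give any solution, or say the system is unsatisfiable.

UNSATISFIABLE

Adding constraints 1, 3, 6 mod 2: every variable appears an even number of times on the left, so the left side is 0.
But the right sides sum to 1 (mod 2). 0 ≠ 1 — the system is inconsistent.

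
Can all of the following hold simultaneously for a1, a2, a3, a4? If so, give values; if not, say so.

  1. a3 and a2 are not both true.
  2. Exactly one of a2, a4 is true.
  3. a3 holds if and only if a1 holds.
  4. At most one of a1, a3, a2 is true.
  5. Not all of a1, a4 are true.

a1 = False, a2 = False, a3 = False, a4 = True

  (1) a3=F, a2=F — not both ✓
  (2) {a2, a4}: 1 true — exactly one ✓
  (3) a3=F, a1=F — same ✓
  (4) {a1, a3, a2}: 0 true — at most one ✓
  (5) {a1, a4}: 1/2 true — not all ✓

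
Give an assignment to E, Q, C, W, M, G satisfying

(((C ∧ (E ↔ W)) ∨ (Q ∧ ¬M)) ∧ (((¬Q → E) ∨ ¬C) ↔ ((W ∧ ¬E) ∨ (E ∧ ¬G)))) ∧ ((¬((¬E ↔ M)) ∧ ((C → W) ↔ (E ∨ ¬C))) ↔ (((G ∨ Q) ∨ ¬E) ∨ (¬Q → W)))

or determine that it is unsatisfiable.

E: False, Q: True, C: False, W: True, M: False, G: False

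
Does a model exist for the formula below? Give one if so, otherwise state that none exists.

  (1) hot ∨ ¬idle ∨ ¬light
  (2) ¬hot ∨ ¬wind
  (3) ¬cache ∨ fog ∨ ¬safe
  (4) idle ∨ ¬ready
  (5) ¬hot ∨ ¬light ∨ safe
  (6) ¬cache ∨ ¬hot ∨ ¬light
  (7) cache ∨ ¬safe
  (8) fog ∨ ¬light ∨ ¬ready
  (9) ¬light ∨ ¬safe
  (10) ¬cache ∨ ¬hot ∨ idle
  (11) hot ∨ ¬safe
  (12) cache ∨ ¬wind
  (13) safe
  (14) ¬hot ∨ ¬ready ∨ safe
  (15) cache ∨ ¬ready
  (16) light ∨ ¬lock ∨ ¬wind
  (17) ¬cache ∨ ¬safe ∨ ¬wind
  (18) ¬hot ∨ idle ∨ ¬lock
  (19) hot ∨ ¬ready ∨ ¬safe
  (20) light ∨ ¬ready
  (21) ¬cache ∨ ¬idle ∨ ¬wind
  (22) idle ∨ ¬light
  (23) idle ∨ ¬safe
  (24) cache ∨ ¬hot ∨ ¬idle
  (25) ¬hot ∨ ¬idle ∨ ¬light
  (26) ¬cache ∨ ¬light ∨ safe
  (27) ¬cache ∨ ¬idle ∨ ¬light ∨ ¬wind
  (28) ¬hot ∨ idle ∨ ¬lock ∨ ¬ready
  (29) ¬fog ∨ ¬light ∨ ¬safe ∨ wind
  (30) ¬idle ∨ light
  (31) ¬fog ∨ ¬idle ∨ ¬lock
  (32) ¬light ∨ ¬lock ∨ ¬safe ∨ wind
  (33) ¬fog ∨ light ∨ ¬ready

No satisfying assignment exists.

Case safe = True:
  (cache ∨ ¬safe) forces cache = True.
  (¬cache ∨ fog ∨ ¬safe) forces fog = True.
  (¬light ∨ ¬safe) forces light = False.
  (hot ∨ ¬safe) forces hot = True.
  (¬hot ∨ ¬wind) forces wind = False.
  (¬cache ∨ ¬hot ∨ idle) forces idle = True.
  Clause (¬idle ∨ light) is falsified — contradiction.
Case safe = False:
  Clause (safe) is falsified — contradiction.
Both cases fail, so the formula is unsatisfiable.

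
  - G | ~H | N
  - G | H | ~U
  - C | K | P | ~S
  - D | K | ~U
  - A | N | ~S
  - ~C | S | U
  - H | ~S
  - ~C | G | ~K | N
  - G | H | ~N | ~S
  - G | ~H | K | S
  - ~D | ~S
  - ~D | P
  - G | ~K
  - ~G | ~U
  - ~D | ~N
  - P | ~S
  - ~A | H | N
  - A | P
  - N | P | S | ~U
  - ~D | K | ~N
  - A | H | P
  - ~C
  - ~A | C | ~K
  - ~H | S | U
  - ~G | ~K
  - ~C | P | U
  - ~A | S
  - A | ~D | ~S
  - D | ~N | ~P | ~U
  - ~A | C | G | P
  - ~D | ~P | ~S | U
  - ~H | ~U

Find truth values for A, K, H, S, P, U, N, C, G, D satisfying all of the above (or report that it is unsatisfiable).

A = False, K = False, H = False, S = False, P = True, U = False, N = True, C = False, G = False, D = False

Unit clause (~C) forces C = False.
Set A = False.
  then (A | P) forces P = True.
Set K = False.
Set H = False.
  then (H | ~S) forces S = False.
Try U = True:
  (G | H | ~U) forces G = True.
  clause (~G | ~U) is falsified — backtrack.
So U = False.
Set N = True.
  then (~D | ~N) forces D = False.
Set G = False.
All clauses satisfied.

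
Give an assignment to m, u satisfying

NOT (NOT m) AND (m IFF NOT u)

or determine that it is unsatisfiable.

m: True, u: False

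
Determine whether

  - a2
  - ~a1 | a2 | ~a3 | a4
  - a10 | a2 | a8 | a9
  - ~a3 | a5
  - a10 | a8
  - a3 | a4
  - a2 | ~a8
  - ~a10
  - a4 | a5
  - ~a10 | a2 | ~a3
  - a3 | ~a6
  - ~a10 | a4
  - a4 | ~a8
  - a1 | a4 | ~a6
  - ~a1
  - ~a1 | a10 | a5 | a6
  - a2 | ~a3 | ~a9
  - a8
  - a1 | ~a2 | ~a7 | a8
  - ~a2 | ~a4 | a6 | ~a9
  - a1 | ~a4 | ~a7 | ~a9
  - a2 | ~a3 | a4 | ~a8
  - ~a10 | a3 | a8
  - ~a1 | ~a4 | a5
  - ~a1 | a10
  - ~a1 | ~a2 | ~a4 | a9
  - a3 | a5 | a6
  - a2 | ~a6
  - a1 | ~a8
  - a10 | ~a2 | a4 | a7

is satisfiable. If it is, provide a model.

UNSATISFIABLE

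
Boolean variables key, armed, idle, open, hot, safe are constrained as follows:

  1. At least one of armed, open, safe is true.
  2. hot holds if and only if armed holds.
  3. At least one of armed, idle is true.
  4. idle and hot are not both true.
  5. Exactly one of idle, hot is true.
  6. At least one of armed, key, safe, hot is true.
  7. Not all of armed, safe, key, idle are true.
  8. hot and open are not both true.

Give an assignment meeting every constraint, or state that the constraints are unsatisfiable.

key = True, armed = True, idle = False, open = False, hot = True, safe = False

  (1) {armed, open, safe}: 1 true — at least one ✓
  (2) hot=T, armed=T — same ✓
  (3) {armed, idle}: 1 true — at least one ✓
  (4) idle=F, hot=T — not both ✓
  (5) {idle, hot}: 1 true — exactly one ✓
  (6) {armed, key, safe, hot}: 3 true — at least one ✓
  (7) {armed, safe, key, idle}: 2/4 true — not all ✓
  (8) hot=T, open=F — not both ✓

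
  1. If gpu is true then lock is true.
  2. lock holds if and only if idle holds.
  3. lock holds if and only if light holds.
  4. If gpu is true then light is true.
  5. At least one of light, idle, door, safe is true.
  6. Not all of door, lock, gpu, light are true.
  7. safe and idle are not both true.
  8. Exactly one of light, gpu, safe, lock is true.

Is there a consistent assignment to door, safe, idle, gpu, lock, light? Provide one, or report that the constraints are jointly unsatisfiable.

door = False; safe = True; idle = False; gpu = False; lock = False; light = False

  (1) gpu=F ⇒ lock: vacuous ✓
  (2) lock=F, idle=F — same ✓
  (3) lock=F, light=F — same ✓
  (4) gpu=F ⇒ light: vacuous ✓
  (5) {light, idle, door, safe}: 1 true — at least one ✓
  (6) {door, lock, gpu, light}: 0/4 true — not all ✓
  (7) safe=T, idle=F — not both ✓
  (8) {light, gpu, safe, lock}: 1 true — exactly one ✓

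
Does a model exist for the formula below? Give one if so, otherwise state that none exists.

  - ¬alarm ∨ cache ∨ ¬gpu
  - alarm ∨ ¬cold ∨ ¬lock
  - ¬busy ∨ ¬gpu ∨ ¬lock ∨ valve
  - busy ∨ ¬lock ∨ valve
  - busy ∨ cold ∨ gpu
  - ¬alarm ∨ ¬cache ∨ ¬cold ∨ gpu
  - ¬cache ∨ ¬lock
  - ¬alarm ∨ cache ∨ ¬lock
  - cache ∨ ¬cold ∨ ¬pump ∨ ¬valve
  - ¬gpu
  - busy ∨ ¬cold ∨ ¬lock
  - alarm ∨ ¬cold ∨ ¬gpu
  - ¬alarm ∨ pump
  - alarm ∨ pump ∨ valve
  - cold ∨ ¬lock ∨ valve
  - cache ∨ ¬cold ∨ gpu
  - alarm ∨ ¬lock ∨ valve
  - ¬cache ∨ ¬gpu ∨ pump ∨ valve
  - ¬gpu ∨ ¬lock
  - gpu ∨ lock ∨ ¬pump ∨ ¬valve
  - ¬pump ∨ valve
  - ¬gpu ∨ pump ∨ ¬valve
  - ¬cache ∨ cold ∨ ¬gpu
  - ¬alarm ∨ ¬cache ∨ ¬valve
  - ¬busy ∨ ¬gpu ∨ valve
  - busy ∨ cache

Unit clause (¬gpu) forces gpu = False.
Set cold = False.
  then (busy ∨ cold ∨ gpu) forces busy = True.
Set lock = False.
Set cache = True.
Set alarm = False.
Set valve = True.
  then (gpu ∨ lock ∨ ¬pump ∨ ¬valve) forces pump = False.
All clauses satisfied.

cold: False; gpu: False; lock: False; cache: True; busy: True; alarm: False; valve: True; pump: False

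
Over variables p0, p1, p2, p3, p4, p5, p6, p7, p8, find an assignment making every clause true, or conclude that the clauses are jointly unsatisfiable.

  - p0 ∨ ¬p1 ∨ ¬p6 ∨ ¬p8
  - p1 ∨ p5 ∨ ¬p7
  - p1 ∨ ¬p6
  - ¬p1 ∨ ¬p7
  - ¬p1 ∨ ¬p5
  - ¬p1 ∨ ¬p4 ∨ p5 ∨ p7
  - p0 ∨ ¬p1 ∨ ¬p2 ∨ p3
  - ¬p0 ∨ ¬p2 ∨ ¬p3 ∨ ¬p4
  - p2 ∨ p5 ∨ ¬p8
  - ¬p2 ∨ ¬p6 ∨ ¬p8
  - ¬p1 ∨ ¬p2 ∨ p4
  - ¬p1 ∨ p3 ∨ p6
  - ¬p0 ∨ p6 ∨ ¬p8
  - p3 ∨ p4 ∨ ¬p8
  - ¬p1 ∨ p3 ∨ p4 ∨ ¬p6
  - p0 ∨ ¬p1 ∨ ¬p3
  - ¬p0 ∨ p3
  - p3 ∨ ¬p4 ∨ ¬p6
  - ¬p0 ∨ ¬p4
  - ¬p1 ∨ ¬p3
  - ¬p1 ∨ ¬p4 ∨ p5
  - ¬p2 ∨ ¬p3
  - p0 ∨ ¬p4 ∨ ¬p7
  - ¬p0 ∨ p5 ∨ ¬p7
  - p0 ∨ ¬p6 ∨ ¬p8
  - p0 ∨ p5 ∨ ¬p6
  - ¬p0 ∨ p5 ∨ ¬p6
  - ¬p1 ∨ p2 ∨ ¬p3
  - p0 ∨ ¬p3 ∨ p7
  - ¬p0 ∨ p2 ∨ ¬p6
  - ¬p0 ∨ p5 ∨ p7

p0=F, p1=F, p2=F, p3=F, p4=F, p5=T, p6=F, p7=F, p8=F

Set p0 = False.
Set p1 = False.
  then (p1 ∨ ¬p6) forces p6 = False.
Set p2 = False.
Set p3 = False.
Set p4 = False.
  then (p3 ∨ p4 ∨ ¬p8) forces p8 = False.
Set p5 = True.
Set p7 = False.
All clauses satisfied.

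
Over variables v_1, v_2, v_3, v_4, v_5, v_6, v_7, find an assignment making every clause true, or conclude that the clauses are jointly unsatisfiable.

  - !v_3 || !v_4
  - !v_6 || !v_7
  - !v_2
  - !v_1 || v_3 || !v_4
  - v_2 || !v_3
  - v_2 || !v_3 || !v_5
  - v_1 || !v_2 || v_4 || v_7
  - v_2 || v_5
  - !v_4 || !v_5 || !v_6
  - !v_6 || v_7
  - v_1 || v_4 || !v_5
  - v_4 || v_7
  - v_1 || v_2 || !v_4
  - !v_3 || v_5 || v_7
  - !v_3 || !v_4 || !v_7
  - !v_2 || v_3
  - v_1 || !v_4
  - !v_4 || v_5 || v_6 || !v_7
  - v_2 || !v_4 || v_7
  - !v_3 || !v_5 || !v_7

v_1=T, v_2=F, v_3=F, v_4=F, v_5=T, v_6=F, v_7=T

Unit clause (!v_2) forces v_2 = False.
In (v_2 || !v_3) only !v_3 is left, so v_3 = False.
In (v_2 || v_5) only v_5 is left, so v_5 = True.
Try v_1 = False:
  (v_1 || v_4 || !v_5) forces v_4 = True.
  clause (v_1 || v_2 || !v_4) is falsified — backtrack.
So v_1 = True.
  then (!v_1 || v_3 || !v_4) forces v_4 = False.
  then (v_4 || v_7) forces v_7 = True.
  then (!v_6 || !v_7) forces v_6 = False.
All clauses satisfied.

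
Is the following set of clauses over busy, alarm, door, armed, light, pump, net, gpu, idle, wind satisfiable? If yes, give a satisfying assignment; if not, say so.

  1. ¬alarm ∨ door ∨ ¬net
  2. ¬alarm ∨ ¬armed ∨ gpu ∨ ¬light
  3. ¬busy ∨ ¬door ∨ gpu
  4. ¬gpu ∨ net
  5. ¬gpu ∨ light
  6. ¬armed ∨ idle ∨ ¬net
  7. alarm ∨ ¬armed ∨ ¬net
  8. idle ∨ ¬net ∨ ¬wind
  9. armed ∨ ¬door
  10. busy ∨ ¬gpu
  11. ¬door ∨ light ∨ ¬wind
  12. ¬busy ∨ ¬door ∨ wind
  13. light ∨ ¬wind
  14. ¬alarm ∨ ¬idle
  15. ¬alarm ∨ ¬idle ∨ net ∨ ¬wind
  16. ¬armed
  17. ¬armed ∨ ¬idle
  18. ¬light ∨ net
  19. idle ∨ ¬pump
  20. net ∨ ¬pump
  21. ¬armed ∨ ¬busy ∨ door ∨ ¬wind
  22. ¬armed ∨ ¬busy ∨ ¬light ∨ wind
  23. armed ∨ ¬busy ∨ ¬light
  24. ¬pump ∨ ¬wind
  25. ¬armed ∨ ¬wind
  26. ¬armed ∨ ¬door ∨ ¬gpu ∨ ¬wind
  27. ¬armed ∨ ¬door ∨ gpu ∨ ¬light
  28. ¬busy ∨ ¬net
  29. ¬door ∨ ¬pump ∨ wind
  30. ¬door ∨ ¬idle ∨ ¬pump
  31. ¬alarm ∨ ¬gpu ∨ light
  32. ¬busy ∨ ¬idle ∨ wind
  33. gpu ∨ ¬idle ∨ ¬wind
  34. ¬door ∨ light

Unit clause (¬armed) forces armed = False.
In (armed ∨ ¬door) only ¬door is left, so door = False.
Set busy = False.
  then (busy ∨ ¬gpu) forces gpu = False.
Set alarm = False.
Set light = False.
  then (light ∨ ¬wind) forces wind = False.
Set pump = False.
Set net = False.
Set idle = False.
All clauses satisfied.

busy = False, alarm = False, door = False, armed = False, light = False, pump = False, net = False, gpu = False, idle = False, wind = False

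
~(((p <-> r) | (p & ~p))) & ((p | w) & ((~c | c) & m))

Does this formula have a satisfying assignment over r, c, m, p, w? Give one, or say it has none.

r = True; c = False; m = True; p = False; w = True

  ~(((p <-> r) | (p & ~p))) = True
    (p <-> r) | (p & ~p) = False
      p <-> r = False
      p & ~p = False
        ~p = True
  (p | w) & ((~c | c) & m) = True
    p | w = True
    (~c | c) & m = True
      ~c | c = True
        ~c = True
Both conjuncts True, so the formula holds.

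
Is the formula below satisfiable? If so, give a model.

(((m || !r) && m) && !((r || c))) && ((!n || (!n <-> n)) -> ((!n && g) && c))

n=T; g=T; m=T; r=F; c=F

  ((m || !r) && m) && !((r || c)) = True
    (m || !r) && m = True
      m || !r = True
        !r = True
    !((r || c)) = True
      r || c = False
  (!n || (!n <-> n)) -> ((!n && g) && c) = True
    !n || (!n <-> n) = False
      !n = False
      !n <-> n = False
        !n = False
    (!n && g) && c = False
      !n && g = False
        !n = False
Both conjuncts True, so the formula holds.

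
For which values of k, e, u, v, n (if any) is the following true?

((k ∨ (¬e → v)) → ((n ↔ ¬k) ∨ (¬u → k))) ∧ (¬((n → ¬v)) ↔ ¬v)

k = False; e = False; u = True; v = True; n = False

  (k ∨ (¬e → v)) → ((n ↔ ¬k) ∨ (¬u → k)) = True
    k ∨ (¬e → v) = True
      ¬e → v = True
        ¬e = True
    (n ↔ ¬k) ∨ (¬u → k) = True
      n ↔ ¬k = False
        ¬k = True
      ¬u → k = True
        ¬u = False
  ¬((n → ¬v)) ↔ ¬v = True
    ¬((n → ¬v)) = False
      n → ¬v = True
        ¬v = False
    ¬v = False
Both conjuncts True, so the formula holds.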